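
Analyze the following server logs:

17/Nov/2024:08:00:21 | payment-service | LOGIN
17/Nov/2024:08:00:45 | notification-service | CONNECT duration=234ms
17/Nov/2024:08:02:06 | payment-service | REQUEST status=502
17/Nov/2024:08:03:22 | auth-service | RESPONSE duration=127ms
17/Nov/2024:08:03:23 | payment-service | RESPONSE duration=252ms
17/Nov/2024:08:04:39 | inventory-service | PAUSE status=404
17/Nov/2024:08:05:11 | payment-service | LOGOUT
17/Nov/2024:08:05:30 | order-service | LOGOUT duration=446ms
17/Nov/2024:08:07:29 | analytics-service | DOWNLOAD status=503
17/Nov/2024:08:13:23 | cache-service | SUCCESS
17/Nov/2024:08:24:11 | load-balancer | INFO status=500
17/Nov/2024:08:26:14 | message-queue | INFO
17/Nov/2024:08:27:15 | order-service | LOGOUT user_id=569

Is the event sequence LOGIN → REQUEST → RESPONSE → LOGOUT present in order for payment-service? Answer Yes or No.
Yes

To verify sequence order:

1. Find all events in sequence LOGIN → REQUEST → RESPONSE → LOGOUT for payment-service
2. Extract their timestamps
3. Check if timestamps are in ascending order
4. Result: Yes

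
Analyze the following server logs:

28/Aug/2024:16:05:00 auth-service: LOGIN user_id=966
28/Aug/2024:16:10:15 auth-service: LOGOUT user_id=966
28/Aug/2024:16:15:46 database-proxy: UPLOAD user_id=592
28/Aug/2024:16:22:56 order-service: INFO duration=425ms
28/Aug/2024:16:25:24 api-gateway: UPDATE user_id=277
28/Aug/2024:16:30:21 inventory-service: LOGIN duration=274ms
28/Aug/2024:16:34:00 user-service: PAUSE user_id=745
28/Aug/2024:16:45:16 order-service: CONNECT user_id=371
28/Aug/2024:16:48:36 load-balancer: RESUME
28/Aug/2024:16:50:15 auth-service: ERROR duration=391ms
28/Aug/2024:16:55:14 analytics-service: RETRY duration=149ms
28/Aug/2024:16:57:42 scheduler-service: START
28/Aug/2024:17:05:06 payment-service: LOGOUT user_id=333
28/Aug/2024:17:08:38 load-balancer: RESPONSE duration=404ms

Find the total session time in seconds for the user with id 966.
315

To calculate session duration:

1. Find LOGIN event for user_id=966: 28/Aug/2024:16:05:00
2. Find LOGOUT event for user_id=966: 28/Aug/2024:16:10:15
3. Session duration: 28/Aug/2024:16:10:15 - 28/Aug/2024:16:05:00 = 315 seconds (5 minutes)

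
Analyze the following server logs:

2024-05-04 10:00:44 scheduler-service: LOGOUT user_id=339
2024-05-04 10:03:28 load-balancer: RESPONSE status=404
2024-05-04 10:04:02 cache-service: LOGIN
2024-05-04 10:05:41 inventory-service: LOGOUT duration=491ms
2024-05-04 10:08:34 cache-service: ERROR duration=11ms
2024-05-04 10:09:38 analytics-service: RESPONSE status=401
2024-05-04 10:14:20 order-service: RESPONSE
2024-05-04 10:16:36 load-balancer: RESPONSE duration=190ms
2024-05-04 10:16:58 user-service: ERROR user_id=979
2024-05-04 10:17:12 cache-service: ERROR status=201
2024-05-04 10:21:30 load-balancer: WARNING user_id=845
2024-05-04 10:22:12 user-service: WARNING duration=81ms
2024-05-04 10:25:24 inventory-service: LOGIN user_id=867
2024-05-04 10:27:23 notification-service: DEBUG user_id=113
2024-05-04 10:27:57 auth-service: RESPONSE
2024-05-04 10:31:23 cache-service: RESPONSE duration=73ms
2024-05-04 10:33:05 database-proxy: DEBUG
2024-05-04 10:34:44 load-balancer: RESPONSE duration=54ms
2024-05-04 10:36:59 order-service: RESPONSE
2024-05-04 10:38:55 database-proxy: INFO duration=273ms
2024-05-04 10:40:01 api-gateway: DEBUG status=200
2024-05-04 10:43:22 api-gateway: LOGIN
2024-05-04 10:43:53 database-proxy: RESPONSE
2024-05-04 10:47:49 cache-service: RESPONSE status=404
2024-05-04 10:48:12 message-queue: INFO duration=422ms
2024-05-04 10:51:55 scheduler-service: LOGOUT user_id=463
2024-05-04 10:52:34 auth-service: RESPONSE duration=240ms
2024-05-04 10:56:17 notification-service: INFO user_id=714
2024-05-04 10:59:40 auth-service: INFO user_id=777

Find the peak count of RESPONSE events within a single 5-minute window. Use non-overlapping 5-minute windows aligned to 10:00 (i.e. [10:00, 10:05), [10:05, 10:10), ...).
2

To find the burst window:

1. Divide the log period into non-overlapping 5-minute windows starting at 10:00
2. Count RESPONSE events in each window
3. Find the window with maximum count
4. Maximum events in a window: 2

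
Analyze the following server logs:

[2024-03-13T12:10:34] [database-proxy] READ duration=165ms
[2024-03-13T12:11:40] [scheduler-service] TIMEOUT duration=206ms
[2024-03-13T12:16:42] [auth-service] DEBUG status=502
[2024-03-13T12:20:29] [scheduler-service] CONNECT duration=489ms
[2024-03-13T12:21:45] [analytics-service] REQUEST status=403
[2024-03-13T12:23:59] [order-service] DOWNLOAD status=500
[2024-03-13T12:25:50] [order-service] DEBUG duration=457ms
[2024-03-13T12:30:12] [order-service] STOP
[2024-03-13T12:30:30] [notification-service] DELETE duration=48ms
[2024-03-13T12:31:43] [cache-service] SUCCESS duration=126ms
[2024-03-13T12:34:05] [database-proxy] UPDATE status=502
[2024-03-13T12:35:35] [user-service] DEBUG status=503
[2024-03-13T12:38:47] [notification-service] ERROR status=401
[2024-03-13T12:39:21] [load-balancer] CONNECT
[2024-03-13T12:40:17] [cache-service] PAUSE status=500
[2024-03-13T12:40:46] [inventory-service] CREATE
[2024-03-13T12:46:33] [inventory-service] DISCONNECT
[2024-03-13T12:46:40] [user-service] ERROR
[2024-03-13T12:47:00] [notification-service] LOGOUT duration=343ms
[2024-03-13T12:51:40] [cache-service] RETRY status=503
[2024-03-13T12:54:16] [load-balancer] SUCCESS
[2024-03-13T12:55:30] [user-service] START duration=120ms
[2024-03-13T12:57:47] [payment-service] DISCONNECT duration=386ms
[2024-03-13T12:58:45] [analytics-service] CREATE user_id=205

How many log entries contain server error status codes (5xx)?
6

To find matching entries:

1. Pattern to match: server error status codes (5xx)
2. Scan each log entry for the pattern
3. Count matches: 6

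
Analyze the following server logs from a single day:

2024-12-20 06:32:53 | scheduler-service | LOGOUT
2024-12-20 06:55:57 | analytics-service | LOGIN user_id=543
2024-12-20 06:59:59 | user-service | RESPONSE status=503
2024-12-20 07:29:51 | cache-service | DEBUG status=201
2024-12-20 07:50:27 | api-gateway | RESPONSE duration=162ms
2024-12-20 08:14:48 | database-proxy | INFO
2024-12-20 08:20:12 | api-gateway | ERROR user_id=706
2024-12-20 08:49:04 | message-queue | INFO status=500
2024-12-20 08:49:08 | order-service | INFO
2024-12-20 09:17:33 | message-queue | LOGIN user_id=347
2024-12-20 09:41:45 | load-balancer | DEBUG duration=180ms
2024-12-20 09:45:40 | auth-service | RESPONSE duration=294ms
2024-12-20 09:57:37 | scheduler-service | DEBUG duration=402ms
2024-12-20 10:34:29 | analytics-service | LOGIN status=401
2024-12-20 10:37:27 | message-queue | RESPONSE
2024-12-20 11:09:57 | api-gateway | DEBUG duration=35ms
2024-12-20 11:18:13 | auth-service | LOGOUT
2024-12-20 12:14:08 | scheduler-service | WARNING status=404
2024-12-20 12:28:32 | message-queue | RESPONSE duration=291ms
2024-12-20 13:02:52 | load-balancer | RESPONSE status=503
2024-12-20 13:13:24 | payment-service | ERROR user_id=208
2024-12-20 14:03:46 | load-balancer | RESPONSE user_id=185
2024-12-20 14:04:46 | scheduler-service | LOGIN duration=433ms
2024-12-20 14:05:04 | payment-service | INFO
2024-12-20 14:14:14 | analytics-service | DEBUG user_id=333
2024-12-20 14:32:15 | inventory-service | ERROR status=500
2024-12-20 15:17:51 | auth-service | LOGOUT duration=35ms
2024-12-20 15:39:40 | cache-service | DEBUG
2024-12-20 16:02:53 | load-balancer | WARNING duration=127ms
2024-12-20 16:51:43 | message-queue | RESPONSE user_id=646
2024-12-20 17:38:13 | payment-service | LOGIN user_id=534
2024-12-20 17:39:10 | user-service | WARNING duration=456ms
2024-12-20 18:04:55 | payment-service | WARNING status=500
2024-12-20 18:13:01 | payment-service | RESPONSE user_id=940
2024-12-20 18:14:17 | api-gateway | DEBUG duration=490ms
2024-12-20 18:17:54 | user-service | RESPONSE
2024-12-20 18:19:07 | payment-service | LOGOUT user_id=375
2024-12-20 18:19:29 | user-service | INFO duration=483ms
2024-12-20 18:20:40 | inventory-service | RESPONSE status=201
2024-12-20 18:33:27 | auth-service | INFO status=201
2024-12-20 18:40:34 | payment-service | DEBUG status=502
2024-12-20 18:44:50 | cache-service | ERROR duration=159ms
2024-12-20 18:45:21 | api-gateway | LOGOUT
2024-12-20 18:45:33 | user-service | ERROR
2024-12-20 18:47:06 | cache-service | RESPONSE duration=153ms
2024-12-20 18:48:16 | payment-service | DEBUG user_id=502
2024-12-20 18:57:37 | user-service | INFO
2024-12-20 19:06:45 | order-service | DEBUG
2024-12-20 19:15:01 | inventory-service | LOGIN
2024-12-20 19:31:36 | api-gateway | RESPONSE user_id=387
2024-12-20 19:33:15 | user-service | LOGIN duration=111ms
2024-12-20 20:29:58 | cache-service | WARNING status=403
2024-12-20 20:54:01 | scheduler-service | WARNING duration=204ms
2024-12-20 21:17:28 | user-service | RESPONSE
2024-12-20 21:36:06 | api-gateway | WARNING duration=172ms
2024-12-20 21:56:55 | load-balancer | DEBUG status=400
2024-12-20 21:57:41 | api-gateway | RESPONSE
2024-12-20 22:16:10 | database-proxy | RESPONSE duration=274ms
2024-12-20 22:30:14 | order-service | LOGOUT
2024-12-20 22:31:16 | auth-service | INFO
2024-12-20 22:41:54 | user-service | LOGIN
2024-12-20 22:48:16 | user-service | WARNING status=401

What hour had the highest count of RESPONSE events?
18

To find the peak hour:

1. Group all RESPONSE events by hour
2. Count events in each hour
3. Find hour with maximum count
4. Peak hour: 18 (with 4 events)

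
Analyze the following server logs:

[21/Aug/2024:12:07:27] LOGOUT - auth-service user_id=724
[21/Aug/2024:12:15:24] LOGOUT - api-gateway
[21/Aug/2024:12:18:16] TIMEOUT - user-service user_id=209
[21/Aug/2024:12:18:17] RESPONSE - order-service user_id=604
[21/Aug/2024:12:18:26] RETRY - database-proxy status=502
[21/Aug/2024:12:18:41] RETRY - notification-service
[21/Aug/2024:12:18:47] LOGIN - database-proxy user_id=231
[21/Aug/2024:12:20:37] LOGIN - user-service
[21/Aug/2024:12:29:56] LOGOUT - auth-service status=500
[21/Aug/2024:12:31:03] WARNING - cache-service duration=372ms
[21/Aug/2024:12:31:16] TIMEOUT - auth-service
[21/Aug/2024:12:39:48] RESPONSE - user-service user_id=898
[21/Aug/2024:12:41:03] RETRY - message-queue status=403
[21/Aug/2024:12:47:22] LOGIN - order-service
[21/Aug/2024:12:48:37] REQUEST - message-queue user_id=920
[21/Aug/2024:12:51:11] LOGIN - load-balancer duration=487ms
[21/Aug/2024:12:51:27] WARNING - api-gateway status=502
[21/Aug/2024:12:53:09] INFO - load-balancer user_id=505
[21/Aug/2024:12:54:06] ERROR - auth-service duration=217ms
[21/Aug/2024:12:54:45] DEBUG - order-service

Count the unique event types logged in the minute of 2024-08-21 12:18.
4

To count unique event types:

1. Filter events in the minute starting at 2024-08-21 12:18
2. Extract event types from matching entries
3. Count unique types: 4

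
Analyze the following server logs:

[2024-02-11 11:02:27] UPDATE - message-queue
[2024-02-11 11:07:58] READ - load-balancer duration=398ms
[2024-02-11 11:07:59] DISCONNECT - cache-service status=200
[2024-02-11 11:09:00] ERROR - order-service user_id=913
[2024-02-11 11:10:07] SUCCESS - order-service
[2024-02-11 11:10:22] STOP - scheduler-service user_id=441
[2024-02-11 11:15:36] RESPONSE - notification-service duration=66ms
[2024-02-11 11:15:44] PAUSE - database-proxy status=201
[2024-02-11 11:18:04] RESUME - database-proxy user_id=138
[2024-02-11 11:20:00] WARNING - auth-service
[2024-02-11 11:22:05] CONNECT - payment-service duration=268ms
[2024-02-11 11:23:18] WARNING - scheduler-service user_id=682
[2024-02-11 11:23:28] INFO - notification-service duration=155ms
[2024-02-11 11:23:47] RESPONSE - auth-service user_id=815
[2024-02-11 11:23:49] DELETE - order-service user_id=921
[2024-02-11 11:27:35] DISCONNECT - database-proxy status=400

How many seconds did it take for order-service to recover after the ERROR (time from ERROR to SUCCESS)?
67

To calculate recovery time:

1. Find ERROR event for order-service: 2024-02-11 11:09:00
2. Find next SUCCESS event for order-service: 2024-02-11 11:10:07
3. Recovery time: 2024-02-11 11:10:07 - 2024-02-11 11:09:00 = 67 seconds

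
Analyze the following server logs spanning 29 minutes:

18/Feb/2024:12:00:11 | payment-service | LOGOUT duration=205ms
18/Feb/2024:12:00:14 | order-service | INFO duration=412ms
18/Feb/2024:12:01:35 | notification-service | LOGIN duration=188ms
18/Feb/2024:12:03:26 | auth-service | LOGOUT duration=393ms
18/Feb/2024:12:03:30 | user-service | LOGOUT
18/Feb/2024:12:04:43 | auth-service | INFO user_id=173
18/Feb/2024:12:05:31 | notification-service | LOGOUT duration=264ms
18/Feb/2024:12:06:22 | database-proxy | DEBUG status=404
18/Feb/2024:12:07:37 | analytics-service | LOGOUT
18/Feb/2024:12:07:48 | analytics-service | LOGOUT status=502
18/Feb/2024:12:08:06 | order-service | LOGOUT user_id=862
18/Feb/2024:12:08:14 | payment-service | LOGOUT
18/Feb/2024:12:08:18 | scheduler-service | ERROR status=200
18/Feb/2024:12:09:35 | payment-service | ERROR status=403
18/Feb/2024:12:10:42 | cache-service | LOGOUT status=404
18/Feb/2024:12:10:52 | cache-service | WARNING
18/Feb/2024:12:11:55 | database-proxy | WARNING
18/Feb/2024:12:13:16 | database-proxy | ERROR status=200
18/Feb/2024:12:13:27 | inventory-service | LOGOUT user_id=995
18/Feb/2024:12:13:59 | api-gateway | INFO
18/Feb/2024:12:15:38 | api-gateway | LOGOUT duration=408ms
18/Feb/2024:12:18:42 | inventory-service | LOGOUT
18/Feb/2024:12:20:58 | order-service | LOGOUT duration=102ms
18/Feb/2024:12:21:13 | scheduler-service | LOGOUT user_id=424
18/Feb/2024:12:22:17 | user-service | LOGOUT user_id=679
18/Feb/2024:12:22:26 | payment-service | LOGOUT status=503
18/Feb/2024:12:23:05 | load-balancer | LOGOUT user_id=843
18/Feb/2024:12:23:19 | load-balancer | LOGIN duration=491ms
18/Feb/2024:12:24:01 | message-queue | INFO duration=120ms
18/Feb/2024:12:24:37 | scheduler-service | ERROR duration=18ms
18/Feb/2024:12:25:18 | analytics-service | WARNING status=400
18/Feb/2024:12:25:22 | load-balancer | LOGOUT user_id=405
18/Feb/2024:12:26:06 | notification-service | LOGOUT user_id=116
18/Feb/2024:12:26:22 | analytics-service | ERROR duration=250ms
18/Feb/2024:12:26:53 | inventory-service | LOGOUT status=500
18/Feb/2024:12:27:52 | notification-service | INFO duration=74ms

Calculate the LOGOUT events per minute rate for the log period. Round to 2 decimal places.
0.69

To calculate the rate:

1. Count total LOGOUT events: 20
2. Total time period: 29 minutes
3. Rate = 20 / 29 = 0.69 events per minute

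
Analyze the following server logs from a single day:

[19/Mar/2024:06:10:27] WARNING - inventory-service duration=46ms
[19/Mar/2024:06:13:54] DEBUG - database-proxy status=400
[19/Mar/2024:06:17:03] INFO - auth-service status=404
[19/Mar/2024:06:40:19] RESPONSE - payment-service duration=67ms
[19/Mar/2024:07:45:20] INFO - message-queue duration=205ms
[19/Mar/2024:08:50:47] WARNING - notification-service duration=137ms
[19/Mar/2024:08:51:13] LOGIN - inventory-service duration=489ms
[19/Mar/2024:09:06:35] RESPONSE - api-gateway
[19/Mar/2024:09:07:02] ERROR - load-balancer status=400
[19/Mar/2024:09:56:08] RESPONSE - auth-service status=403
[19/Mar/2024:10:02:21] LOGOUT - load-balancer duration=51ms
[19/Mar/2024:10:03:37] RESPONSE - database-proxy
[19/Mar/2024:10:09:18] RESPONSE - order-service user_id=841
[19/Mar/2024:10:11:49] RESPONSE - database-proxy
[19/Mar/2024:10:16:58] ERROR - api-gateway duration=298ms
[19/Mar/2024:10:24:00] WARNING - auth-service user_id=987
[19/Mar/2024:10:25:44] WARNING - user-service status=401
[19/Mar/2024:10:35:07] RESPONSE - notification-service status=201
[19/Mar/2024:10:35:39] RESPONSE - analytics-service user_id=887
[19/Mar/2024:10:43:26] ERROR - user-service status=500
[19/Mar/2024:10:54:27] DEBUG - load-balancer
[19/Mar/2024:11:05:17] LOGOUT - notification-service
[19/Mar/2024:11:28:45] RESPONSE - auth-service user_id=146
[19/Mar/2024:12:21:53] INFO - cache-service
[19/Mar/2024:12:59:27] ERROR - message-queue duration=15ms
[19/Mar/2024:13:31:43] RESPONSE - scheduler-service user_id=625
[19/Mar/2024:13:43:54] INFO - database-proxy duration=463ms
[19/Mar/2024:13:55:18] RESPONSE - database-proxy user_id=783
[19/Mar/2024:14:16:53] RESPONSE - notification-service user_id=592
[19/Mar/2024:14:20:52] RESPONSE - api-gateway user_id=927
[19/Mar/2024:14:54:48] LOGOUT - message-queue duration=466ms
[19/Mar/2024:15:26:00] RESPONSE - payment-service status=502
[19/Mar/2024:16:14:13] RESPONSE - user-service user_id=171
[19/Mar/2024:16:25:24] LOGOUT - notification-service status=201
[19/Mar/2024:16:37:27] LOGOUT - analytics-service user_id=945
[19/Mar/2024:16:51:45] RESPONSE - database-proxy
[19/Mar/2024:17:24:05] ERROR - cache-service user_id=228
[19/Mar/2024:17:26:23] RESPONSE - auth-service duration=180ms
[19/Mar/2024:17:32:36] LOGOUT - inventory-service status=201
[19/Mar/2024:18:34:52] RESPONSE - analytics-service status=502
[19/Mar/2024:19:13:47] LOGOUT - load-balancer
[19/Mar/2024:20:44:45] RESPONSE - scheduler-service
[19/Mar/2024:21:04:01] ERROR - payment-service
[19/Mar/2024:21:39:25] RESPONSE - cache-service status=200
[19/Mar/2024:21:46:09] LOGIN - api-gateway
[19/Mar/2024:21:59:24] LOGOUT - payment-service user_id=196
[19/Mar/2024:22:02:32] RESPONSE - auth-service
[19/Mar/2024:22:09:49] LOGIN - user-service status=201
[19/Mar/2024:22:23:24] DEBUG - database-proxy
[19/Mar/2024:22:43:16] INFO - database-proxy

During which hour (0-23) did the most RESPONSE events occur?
10

To find the peak hour:

1. Group all RESPONSE events by hour
2. Count events in each hour
3. Find hour with maximum count
4. Peak hour: 10 (with 5 events)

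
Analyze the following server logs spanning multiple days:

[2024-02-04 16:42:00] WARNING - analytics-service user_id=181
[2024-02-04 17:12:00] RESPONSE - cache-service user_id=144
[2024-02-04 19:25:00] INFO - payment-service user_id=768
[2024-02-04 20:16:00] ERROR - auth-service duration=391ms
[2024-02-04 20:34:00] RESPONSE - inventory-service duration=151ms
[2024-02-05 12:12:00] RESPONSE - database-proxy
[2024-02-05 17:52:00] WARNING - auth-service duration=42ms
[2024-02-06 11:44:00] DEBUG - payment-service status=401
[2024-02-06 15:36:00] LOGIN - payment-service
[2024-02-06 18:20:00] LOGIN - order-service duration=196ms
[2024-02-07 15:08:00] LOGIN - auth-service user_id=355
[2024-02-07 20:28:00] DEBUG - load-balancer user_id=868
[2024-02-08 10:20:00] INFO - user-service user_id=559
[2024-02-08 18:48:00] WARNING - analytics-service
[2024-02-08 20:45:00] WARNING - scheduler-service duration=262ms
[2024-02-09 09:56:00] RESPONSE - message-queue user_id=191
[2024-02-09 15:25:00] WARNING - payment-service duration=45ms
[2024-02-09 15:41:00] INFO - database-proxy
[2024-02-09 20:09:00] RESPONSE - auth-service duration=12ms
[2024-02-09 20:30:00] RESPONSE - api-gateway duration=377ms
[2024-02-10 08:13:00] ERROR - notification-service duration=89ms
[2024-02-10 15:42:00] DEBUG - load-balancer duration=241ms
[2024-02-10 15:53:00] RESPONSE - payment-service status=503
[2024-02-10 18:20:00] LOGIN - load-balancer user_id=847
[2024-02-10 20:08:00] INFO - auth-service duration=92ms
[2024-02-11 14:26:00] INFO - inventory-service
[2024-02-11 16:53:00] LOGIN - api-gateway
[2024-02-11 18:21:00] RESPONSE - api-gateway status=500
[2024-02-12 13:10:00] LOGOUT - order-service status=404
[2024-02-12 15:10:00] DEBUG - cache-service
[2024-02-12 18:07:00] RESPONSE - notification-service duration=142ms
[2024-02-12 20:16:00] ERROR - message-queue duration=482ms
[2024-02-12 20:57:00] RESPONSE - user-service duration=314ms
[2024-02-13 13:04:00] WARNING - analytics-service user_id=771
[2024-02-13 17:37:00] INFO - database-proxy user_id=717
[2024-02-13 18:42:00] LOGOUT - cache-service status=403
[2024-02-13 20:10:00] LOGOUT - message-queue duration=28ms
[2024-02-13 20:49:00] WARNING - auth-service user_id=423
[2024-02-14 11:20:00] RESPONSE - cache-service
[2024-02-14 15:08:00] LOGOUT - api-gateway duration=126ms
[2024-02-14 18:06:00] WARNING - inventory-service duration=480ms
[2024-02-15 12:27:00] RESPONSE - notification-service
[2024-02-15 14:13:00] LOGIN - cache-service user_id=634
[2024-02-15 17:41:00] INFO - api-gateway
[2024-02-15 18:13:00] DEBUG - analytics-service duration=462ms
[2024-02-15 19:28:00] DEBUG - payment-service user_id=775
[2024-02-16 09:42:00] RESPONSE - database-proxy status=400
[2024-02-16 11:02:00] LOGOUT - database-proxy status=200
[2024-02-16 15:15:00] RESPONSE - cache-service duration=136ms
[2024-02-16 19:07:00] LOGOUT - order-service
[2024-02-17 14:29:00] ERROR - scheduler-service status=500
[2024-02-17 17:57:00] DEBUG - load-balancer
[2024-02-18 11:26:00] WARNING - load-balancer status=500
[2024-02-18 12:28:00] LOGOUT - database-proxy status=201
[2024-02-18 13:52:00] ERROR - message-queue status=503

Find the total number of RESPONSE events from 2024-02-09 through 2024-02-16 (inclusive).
11

To filter by date range:

1. Date range: 2024-02-09 through 2024-02-16, both dates inclusive
2. Filter for RESPONSE events whose date falls in this range
3. Count matching events: 11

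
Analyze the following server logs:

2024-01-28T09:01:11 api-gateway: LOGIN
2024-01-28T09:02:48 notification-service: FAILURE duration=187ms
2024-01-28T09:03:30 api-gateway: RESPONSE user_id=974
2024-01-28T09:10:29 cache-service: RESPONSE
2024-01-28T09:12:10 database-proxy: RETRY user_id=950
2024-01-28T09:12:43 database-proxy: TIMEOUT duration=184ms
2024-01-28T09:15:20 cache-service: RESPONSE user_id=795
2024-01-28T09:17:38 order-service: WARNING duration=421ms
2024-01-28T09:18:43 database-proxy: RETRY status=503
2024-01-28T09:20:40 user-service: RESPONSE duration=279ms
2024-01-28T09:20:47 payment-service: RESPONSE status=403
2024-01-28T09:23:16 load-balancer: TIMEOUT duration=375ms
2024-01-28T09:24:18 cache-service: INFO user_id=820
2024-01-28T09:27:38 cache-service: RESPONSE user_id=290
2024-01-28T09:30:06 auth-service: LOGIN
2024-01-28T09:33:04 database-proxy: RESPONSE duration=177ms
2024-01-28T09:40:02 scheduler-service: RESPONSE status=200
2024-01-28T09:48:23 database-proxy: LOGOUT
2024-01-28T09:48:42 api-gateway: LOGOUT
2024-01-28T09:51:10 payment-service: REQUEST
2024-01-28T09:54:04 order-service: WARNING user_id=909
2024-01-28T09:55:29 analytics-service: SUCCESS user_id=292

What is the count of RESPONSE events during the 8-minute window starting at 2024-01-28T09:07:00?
1

To count events in the time window:

1. Window boundaries: 2024-01-28T09:07:00 to 2024-01-28T09:15:00
2. Filter for RESPONSE events within this window
3. Count matching events: 1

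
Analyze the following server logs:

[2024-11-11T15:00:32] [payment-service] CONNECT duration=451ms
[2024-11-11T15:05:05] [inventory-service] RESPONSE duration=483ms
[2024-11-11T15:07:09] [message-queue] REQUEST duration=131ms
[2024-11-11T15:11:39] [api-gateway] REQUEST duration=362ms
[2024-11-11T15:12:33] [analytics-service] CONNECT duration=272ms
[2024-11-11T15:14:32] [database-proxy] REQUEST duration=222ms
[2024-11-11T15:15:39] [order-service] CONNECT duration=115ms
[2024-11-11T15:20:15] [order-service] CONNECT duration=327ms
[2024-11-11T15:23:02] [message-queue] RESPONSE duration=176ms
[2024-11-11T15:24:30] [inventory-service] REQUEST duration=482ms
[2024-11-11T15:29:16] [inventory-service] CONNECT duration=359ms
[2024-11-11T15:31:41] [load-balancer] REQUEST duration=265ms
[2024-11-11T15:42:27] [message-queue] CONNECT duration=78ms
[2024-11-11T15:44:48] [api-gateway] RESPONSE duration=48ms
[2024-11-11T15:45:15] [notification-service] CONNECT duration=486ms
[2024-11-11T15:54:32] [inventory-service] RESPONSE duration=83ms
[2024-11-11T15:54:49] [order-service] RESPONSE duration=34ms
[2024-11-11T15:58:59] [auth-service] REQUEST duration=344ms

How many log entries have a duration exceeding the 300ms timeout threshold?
8

To count timeouts:

1. Threshold: 300ms
2. Extract duration from each log entry
3. Count entries where duration > 300
4. Timeout count: 8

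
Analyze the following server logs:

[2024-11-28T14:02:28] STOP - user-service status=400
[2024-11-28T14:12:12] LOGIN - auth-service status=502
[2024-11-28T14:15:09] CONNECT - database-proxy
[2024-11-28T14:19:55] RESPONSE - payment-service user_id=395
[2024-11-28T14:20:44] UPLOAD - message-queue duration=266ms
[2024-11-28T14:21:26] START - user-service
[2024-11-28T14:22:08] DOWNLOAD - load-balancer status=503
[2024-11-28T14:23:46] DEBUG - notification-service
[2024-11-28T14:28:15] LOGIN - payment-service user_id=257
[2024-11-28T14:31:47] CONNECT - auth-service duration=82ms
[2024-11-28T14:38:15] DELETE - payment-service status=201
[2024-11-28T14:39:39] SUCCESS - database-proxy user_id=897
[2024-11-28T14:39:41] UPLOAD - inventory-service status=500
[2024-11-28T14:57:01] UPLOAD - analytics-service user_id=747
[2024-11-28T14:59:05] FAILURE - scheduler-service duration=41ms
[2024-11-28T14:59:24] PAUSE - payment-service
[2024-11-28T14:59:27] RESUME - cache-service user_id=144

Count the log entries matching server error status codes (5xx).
3

To find matching entries:

1. Pattern to match: server error status codes (5xx)
2. Scan each log entry for the pattern
3. Count matches: 3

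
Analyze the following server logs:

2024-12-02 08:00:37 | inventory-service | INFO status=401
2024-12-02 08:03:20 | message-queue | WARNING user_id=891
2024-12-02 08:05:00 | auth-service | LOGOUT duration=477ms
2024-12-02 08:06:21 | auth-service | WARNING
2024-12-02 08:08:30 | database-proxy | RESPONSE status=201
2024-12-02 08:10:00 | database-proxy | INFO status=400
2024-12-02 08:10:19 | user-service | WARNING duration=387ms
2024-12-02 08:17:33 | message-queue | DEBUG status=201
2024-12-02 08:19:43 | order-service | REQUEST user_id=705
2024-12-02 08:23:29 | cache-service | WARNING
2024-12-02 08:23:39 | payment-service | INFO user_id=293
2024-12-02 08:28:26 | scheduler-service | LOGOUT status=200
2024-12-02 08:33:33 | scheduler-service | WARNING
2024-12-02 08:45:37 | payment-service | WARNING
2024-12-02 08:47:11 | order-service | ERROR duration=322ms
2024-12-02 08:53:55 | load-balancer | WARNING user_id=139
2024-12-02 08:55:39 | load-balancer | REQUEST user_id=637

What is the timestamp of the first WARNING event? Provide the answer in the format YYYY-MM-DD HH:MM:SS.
2024-12-02 08:03:20

To find the first event:

1. Filter for all WARNING events
2. Sort by timestamp
3. Select the first one
4. Timestamp: 2024-12-02 08:03:20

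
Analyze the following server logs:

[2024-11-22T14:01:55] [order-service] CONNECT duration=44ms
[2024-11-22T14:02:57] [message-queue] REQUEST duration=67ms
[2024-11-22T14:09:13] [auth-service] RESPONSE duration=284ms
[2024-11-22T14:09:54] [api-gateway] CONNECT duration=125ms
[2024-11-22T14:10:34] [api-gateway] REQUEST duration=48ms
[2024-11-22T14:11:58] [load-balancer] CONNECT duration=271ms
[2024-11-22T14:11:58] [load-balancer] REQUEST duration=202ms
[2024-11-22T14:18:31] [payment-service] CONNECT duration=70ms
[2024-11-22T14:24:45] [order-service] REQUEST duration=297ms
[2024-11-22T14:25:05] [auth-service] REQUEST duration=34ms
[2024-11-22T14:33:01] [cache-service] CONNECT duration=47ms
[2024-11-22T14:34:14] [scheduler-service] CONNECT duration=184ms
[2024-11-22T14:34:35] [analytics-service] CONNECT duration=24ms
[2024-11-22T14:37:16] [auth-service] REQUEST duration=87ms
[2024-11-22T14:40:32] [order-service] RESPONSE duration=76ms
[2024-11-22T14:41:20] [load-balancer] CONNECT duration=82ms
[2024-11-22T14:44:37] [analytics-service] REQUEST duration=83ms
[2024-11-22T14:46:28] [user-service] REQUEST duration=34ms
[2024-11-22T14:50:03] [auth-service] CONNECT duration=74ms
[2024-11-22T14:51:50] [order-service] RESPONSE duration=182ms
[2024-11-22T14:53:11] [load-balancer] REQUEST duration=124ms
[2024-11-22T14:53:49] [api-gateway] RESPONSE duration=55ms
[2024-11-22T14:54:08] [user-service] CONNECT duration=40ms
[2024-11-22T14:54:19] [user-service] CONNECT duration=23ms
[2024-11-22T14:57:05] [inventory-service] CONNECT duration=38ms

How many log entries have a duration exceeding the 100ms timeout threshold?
8

To count timeouts:

1. Threshold: 100ms
2. Extract duration from each log entry
3. Count entries where duration > 100
4. Timeout count: 8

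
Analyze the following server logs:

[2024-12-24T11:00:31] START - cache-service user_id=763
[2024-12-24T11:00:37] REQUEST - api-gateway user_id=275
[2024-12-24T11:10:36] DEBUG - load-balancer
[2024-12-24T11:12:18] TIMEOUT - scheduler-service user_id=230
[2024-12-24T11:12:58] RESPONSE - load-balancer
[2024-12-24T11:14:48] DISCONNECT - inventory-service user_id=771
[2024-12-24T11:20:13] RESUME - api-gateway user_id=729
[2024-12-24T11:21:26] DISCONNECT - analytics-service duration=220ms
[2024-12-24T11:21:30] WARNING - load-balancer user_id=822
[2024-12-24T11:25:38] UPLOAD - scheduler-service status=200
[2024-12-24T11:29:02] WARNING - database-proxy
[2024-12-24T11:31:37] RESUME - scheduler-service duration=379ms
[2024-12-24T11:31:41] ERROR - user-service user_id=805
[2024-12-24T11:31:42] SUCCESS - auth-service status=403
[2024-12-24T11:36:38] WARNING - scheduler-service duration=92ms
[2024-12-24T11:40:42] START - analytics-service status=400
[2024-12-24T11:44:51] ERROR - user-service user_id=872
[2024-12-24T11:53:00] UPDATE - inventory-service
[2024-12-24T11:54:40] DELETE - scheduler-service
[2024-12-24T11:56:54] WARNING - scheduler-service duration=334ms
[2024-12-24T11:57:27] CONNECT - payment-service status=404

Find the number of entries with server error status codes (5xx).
0

To find matching entries:

1. Pattern to match: server error status codes (5xx)
2. Scan each log entry for the pattern
3. Count matches: 0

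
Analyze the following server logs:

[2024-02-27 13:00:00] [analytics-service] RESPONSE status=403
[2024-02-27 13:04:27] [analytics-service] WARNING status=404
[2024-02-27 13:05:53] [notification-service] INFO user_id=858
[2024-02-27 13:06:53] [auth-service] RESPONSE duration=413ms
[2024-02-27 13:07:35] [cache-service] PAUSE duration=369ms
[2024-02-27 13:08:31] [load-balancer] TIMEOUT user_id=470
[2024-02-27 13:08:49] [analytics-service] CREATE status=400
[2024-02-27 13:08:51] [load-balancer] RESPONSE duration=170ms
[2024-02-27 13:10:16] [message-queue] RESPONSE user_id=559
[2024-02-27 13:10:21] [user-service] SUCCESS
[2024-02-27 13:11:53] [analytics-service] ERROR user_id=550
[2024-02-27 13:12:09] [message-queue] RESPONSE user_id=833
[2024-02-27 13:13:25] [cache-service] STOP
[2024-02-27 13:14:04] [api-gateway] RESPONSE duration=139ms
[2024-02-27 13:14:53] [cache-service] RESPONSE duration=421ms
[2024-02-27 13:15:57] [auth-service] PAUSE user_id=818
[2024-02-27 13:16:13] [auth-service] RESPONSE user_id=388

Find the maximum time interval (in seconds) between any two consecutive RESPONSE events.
413

To find the longest gap:

1. Extract all RESPONSE events in chronological order
2. Calculate time differences between consecutive events
3. Find the maximum difference
4. Longest gap: 413 seconds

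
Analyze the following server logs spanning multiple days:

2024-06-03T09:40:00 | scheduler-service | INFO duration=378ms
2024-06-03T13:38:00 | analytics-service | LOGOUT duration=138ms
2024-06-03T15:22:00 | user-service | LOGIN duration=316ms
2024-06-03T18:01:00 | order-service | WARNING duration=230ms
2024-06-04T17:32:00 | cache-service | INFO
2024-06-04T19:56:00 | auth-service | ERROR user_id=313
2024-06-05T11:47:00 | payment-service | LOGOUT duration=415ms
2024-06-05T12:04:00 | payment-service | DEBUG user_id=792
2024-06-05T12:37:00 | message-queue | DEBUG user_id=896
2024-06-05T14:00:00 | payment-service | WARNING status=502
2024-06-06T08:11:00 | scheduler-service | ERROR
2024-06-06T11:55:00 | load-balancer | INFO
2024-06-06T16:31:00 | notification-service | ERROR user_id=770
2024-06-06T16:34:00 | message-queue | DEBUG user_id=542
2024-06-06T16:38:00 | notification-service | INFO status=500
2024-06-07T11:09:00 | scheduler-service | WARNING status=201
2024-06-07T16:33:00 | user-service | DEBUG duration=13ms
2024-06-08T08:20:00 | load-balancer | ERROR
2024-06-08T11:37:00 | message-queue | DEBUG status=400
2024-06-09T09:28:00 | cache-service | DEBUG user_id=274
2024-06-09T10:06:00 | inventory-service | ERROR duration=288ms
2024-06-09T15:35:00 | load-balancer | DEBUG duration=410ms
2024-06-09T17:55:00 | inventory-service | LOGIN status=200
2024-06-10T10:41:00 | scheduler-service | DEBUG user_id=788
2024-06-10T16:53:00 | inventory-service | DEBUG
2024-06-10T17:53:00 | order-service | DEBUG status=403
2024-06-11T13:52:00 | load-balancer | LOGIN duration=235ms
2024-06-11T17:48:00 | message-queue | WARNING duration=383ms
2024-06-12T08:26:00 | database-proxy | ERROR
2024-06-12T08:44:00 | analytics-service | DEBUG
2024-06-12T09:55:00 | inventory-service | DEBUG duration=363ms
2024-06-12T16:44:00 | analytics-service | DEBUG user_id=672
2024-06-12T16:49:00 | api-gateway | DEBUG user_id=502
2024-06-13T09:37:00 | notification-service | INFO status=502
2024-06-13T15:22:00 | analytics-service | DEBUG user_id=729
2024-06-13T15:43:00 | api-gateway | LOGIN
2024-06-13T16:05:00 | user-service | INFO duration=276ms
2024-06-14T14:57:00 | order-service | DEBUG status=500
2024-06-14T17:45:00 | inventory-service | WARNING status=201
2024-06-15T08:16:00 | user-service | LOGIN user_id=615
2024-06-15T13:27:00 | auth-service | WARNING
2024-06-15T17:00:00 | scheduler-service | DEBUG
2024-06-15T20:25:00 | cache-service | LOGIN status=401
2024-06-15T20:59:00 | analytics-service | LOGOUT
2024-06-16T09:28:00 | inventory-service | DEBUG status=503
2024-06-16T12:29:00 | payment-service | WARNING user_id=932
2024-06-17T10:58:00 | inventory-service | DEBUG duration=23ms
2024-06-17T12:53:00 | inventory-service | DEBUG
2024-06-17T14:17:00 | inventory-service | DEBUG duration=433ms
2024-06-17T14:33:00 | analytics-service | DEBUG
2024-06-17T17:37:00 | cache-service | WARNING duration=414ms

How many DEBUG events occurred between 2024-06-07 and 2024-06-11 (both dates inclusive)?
7

To filter by date range:

1. Date range: 2024-06-07 through 2024-06-11, both dates inclusive
2. Filter for DEBUG events whose date falls in this range
3. Count matching events: 7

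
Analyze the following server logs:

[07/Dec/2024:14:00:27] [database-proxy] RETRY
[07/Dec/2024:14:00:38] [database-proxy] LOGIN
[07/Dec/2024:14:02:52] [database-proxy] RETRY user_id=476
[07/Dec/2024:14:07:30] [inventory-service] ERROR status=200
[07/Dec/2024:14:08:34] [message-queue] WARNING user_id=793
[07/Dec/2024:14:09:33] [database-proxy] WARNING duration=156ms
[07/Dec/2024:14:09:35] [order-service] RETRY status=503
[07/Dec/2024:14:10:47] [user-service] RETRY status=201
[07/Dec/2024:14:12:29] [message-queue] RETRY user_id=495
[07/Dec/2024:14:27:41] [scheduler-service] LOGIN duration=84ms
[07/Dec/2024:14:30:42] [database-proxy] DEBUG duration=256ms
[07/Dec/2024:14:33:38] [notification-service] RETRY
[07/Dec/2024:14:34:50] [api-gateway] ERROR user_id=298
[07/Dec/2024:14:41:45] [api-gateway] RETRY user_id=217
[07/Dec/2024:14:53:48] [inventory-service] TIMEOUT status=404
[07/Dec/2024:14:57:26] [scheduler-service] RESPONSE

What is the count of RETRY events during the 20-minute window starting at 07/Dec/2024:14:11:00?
1

To count events in the time window:

1. Window boundaries: 07/Dec/2024:14:11:00 to 07/Dec/2024:14:31:00
2. Filter for RETRY events within this window
3. Count matching events: 1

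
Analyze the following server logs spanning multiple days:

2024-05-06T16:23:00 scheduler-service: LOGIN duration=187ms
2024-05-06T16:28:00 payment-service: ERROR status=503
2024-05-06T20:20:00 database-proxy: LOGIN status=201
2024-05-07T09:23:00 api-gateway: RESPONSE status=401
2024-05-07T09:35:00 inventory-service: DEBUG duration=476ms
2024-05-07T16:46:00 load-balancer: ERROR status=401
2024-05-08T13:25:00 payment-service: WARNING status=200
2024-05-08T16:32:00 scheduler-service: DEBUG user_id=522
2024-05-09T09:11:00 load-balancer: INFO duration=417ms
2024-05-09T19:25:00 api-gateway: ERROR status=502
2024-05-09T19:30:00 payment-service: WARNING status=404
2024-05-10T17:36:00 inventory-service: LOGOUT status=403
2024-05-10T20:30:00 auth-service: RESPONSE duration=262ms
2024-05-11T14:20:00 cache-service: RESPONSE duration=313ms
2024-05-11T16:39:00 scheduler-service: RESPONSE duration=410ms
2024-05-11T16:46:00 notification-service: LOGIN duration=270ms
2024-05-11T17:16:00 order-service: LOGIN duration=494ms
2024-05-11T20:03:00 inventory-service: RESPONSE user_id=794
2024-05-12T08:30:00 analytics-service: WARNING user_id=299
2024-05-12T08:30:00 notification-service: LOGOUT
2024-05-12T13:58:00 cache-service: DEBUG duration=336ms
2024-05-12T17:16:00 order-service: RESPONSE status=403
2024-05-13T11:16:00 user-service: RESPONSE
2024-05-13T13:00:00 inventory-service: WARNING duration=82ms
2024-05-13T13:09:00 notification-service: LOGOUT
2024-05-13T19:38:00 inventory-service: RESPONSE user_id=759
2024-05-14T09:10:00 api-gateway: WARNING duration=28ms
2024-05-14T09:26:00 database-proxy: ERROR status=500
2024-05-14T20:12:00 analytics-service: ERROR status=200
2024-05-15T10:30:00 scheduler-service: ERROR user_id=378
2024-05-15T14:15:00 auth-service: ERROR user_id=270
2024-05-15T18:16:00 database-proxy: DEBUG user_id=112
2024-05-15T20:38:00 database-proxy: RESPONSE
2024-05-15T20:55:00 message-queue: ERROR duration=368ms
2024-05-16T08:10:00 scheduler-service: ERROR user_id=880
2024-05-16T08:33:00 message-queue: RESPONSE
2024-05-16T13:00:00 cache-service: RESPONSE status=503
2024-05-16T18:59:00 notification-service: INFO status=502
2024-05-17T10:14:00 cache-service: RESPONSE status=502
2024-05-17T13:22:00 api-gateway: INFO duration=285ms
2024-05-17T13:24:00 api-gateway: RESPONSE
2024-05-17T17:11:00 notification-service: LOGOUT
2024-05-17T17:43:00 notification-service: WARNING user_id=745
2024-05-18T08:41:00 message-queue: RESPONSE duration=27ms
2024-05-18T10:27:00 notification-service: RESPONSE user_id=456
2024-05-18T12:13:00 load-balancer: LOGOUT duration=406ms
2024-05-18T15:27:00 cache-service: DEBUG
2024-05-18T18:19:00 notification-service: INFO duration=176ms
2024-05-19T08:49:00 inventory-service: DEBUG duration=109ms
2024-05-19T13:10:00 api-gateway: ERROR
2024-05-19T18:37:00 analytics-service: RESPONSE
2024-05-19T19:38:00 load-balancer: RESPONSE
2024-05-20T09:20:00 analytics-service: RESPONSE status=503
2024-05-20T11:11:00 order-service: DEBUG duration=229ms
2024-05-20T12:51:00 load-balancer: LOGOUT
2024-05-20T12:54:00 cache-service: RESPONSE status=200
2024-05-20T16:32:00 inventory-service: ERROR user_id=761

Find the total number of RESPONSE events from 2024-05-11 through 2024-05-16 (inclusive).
9

To filter by date range:

1. Date range: 2024-05-11 through 2024-05-16, both dates inclusive
2. Filter for RESPONSE events whose date falls in this range
3. Count matching events: 9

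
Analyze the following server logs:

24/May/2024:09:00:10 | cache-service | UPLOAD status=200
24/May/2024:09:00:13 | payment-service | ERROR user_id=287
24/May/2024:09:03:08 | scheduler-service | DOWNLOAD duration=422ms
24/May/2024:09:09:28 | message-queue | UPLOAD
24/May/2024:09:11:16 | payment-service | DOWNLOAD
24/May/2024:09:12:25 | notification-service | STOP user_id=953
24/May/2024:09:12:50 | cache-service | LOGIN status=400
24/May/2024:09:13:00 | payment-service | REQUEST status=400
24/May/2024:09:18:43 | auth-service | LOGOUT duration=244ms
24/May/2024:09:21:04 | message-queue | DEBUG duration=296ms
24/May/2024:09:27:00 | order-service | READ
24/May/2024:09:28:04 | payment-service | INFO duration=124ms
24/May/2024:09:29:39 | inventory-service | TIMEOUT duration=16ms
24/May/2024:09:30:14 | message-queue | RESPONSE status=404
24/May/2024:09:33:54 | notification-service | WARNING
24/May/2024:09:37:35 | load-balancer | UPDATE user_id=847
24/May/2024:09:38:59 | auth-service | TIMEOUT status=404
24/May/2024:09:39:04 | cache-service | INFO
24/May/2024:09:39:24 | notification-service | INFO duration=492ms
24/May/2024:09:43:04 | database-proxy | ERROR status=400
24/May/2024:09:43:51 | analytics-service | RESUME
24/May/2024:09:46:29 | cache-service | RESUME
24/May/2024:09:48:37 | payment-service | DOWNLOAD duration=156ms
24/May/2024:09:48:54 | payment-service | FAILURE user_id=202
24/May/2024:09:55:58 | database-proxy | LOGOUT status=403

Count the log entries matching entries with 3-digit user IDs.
4

To find matching entries:

1. Pattern to match: entries with 3-digit user IDs
2. Scan each log entry for the pattern
3. Count matches: 4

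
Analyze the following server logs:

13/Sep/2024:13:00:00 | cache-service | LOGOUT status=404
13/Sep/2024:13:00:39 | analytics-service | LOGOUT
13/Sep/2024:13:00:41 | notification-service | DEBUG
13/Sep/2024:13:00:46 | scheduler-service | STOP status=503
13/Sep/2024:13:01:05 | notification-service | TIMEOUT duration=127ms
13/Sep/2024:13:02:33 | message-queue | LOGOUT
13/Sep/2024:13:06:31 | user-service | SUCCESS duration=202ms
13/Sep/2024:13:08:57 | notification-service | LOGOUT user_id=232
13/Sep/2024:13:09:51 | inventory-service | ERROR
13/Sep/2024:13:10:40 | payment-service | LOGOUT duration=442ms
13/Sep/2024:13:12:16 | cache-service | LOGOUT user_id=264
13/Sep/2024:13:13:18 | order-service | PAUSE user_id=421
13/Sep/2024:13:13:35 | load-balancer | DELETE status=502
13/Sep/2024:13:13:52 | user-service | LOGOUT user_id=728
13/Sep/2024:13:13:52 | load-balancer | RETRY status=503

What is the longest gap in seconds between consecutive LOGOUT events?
384

To find the longest gap:

1. Extract all LOGOUT events in chronological order
2. Calculate time differences between consecutive events
3. Find the maximum difference
4. Longest gap: 384 seconds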